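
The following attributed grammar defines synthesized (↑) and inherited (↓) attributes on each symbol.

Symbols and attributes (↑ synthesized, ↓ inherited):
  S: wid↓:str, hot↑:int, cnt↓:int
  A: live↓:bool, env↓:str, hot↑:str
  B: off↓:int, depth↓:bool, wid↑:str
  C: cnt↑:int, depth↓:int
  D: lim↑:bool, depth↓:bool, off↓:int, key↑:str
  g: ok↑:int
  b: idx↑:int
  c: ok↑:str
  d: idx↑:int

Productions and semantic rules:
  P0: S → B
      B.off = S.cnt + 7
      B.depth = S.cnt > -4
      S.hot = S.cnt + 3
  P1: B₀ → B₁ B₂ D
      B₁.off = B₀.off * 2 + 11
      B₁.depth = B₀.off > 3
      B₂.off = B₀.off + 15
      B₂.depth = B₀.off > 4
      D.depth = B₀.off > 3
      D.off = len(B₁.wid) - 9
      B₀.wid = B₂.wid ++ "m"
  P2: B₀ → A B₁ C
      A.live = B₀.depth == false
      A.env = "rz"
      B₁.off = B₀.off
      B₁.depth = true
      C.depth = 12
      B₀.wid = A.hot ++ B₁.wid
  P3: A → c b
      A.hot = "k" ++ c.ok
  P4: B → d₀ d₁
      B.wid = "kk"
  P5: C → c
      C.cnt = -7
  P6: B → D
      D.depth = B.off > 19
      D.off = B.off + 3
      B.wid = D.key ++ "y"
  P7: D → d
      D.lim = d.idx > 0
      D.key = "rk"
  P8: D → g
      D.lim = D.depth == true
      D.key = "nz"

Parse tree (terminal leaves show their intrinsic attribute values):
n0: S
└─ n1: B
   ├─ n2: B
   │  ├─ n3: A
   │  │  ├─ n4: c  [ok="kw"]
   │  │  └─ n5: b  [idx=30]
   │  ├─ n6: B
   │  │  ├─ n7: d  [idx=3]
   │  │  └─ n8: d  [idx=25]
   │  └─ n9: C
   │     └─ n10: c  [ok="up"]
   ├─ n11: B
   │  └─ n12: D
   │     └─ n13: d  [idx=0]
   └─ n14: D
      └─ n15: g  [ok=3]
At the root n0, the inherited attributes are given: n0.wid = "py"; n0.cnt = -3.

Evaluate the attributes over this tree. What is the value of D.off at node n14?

1. n0.wid = "py"  [given at root]
2. n0.cnt = -3  [given at root]
3. n1.off = 4  [S.cnt + 7]
4. n1.depth = true  [S.cnt > -4]
5. n2.off = 19  [B₀.off * 2 + 11]
6. n2.depth = true  [B₀.off > 3]
7. n3.live = false  [B₀.depth == false]
8. n3.env = "rz"  ["rz"]
9. n4.ok = "kw"  [terminal]
10. n5.idx = 30  [terminal]
11. n3.hot = "kkw"  ["k" ++ c.ok]
12. n6.off = 19  [B₀.off]
13. n6.depth = true  [true]
14. n7.idx = 3  [terminal]
15. n8.idx = 25  [terminal]
16. n6.wid = "kk"  ["kk"]
17. n9.depth = 12  [12]
18. n10.ok = "up"  [terminal]
19. n9.cnt = -7  [-7]
20. n2.wid = "kkwkk"  [A.hot ++ B₁.wid]
21. n11.off = 19  [B₀.off + 15]
22. n11.depth = false  [B₀.off > 4]
23. n12.depth = false  [B.off > 19]
24. n12.off = 22  [B.off + 3]
25. n13.idx = 0  [terminal]
26. n12.lim = false  [d.idx > 0]
27. n12.key = "rk"  ["rk"]
28. n11.wid = "rky"  [D.key ++ "y"]
29. n14.depth = true  [B₀.off > 3]
30. n14.off = -4  [len(B₁.wid) - 9]
31. n15.ok = 3  [terminal]
32. n14.lim = true  [D.depth == true]
33. n14.key = "nz"  ["nz"]
34. n1.wid = "rkym"  [B₂.wid ++ "m"]
35. n0.hot = 0  [S.cnt + 3]

-4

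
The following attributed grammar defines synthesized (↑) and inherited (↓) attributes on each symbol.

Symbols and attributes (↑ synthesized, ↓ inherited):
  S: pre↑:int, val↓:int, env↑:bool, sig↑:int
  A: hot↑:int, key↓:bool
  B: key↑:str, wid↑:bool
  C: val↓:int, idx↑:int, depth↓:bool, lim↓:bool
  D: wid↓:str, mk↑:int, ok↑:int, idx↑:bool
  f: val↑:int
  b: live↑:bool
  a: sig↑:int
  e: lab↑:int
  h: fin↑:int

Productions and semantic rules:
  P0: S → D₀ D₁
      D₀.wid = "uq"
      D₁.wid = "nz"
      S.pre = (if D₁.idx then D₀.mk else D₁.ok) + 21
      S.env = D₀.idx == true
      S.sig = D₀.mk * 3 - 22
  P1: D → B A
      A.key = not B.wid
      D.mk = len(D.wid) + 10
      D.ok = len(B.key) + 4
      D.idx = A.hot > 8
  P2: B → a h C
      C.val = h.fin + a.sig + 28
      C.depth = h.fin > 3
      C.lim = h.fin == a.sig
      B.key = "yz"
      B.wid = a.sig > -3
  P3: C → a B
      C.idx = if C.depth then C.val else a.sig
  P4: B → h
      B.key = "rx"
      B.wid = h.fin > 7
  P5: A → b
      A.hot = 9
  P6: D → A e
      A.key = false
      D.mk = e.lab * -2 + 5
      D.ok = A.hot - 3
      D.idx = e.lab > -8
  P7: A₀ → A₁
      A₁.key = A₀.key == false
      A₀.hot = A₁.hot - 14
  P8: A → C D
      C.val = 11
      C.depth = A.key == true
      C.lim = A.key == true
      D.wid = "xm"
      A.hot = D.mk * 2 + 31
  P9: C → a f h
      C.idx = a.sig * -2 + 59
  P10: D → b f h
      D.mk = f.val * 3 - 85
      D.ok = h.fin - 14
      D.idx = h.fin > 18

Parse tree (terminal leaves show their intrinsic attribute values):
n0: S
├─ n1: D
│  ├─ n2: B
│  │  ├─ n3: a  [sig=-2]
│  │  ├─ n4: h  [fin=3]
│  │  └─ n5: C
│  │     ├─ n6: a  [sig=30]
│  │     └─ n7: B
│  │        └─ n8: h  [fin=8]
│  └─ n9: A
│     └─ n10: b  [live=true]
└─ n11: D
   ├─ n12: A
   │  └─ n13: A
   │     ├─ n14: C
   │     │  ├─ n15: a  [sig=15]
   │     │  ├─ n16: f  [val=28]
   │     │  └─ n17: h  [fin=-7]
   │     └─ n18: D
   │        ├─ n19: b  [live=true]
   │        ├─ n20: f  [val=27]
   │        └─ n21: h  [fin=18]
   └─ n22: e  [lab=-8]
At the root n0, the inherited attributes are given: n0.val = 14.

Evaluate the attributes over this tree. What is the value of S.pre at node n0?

27

1. n0.val = 14  [given at root]
2. n1.wid = "uq"  ["uq"]
3. n3.sig = -2  [terminal]
4. n4.fin = 3  [terminal]
5. n5.val = 29  [h.fin + a.sig + 28]
6. n5.depth = false  [h.fin > 3]
7. n5.lim = false  [h.fin == a.sig]
8. n6.sig = 30  [terminal]
9. n8.fin = 8  [terminal]
10. n7.key = "rx"  ["rx"]
11. n7.wid = true  [h.fin > 7]
12. n5.idx = 30  [if C.depth then C.val else a.sig]
13. n2.key = "yz"  ["yz"]
14. n2.wid = true  [a.sig > -3]
15. n9.key = false  [not B.wid]
16. n10.live = true  [terminal]
17. n9.hot = 9  [9]
18. n1.mk = 12  [len(D.wid) + 10]
19. n1.ok = 6  [len(B.key) + 4]
20. n1.idx = true  [A.hot > 8]
21. n11.wid = "nz"  ["nz"]
22. n12.key = false  [false]
23. n13.key = true  [A₀.key == false]
24. n14.val = 11  [11]
25. n14.depth = true  [A.key == true]
26. n14.lim = true  [A.key == true]
27. n15.sig = 15  [terminal]
28. n16.val = 28  [terminal]
29. n17.fin = -7  [terminal]
30. n14.idx = 29  [a.sig * -2 + 59]
31. n18.wid = "xm"  ["xm"]
32. n19.live = true  [terminal]
33. n20.val = 27  [terminal]
34. n21.fin = 18  [terminal]
35. n18.mk = -4  [f.val * 3 - 85]
36. n18.ok = 4  [h.fin - 14]
37. n18.idx = false  [h.fin > 18]
38. n13.hot = 23  [D.mk * 2 + 31]
39. n12.hot = 9  [A₁.hot - 14]
40. n22.lab = -8  [terminal]
41. n11.mk = 21  [e.lab * -2 + 5]
42. n11.ok = 6  [A.hot - 3]
43. n11.idx = false  [e.lab > -8]
44. n0.pre = 27  [(if D₁.idx then D₀.mk else D₁.ok) + 21]
45. n0.env = true  [D₀.idx == true]
46. n0.sig = 14  [D₀.mk * 3 - 22]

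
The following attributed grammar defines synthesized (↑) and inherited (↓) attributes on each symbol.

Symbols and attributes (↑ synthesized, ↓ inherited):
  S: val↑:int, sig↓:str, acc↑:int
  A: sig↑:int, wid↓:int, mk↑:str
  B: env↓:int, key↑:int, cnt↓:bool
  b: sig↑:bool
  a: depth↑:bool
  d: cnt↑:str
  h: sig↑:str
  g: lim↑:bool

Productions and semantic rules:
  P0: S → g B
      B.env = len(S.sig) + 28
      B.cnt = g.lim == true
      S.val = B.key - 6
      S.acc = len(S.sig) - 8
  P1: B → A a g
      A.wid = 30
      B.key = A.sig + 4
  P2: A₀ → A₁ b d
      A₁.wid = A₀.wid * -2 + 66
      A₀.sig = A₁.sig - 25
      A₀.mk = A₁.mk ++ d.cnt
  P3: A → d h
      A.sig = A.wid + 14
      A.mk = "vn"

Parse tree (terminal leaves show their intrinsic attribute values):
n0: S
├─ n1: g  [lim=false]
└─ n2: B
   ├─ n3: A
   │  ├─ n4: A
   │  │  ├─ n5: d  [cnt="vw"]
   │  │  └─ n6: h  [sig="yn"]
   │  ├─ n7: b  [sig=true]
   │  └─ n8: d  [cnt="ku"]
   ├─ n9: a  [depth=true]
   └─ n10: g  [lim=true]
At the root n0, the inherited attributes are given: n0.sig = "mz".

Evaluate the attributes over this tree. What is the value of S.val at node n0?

-7

1. n0.sig = "mz"  [given at root]
2. n1.lim = false  [terminal]
3. n2.env = 30  [len(S.sig) + 28]
4. n2.cnt = false  [g.lim == true]
5. n3.wid = 30  [30]
6. n4.wid = 6  [A₀.wid * -2 + 66]
7. n5.cnt = "vw"  [terminal]
8. n6.sig = "yn"  [terminal]
9. n4.sig = 20  [A.wid + 14]
10. n4.mk = "vn"  ["vn"]
11. n7.sig = true  [terminal]
12. n8.cnt = "ku"  [terminal]
13. n3.sig = -5  [A₁.sig - 25]
14. n3.mk = "vnku"  [A₁.mk ++ d.cnt]
15. n9.depth = true  [terminal]
16. n10.lim = true  [terminal]
17. n2.key = -1  [A.sig + 4]
18. n0.val = -7  [B.key - 6]
19. n0.acc = -6  [len(S.sig) - 8]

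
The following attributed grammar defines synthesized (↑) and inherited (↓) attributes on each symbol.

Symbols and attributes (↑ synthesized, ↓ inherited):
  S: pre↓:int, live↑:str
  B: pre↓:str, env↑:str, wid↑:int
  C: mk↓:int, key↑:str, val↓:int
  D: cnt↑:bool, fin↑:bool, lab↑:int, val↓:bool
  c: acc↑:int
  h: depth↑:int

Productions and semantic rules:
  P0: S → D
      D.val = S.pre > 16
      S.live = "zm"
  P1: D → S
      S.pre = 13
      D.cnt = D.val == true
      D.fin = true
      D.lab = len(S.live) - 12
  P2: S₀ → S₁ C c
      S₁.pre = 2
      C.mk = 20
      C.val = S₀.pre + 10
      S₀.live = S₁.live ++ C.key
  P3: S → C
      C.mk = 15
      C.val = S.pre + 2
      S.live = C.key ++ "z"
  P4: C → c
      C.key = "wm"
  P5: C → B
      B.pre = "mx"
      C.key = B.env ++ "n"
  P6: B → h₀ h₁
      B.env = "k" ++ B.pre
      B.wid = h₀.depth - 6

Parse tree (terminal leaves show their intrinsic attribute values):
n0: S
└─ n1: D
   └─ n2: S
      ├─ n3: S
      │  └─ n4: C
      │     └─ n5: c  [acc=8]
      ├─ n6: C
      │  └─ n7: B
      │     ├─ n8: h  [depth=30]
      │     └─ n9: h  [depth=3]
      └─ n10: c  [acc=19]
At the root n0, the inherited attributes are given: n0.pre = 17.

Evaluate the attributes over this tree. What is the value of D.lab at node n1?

1. n0.pre = 17  [given at root]
2. n1.val = true  [S.pre > 16]
3. n2.pre = 13  [13]
4. n3.pre = 2  [2]
5. n4.mk = 15  [15]
6. n4.val = 4  [S.pre + 2]
7. n5.acc = 8  [terminal]
8. n4.key = "wm"  ["wm"]
9. n3.live = "wmz"  [C.key ++ "z"]
10. n6.mk = 20  [20]
11. n6.val = 23  [S₀.pre + 10]
12. n7.pre = "mx"  ["mx"]
13. n8.depth = 30  [terminal]
14. n9.depth = 3  [terminal]
15. n7.env = "kmx"  ["k" ++ B.pre]
16. n7.wid = 24  [h₀.depth - 6]
17. n6.key = "kmxn"  [B.env ++ "n"]
18. n10.acc = 19  [terminal]
19. n2.live = "wmzkmxn"  [S₁.live ++ C.key]
20. n1.cnt = true  [D.val == true]
21. n1.fin = true  [true]
22. n1.lab = -5  [len(S.live) - 12]
23. n0.live = "zm"  ["zm"]

-5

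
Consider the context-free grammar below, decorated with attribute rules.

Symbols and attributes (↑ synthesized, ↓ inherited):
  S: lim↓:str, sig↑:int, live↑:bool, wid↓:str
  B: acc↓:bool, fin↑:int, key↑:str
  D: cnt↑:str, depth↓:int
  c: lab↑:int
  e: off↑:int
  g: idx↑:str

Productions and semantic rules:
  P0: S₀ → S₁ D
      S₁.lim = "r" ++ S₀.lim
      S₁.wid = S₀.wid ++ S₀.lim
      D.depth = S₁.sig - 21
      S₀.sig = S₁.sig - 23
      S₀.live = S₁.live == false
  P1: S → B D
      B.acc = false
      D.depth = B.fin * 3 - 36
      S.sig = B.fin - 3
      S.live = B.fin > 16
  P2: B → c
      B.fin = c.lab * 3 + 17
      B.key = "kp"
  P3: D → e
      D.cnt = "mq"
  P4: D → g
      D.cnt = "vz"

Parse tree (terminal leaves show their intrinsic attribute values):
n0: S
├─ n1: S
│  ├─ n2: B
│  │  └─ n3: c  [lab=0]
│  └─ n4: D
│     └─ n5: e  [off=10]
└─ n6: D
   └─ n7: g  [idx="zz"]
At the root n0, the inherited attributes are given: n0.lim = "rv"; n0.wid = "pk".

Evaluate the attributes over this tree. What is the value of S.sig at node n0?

-9

1. n0.lim = "rv"  [given at root]
2. n0.wid = "pk"  [given at root]
3. n1.lim = "rrv"  ["r" ++ S₀.lim]
4. n1.wid = "pkrv"  [S₀.wid ++ S₀.lim]
5. n2.acc = false  [false]
6. n3.lab = 0  [terminal]
7. n2.fin = 17  [c.lab * 3 + 17]
8. n2.key = "kp"  ["kp"]
9. n4.depth = 15  [B.fin * 3 - 36]
10. n5.off = 10  [terminal]
11. n4.cnt = "mq"  ["mq"]
12. n1.sig = 14  [B.fin - 3]
13. n1.live = true  [B.fin > 16]
14. n6.depth = -7  [S₁.sig - 21]
15. n7.idx = "zz"  [terminal]
16. n6.cnt = "vz"  ["vz"]
17. n0.sig = -9  [S₁.sig - 23]
18. n0.live = false  [S₁.live == false]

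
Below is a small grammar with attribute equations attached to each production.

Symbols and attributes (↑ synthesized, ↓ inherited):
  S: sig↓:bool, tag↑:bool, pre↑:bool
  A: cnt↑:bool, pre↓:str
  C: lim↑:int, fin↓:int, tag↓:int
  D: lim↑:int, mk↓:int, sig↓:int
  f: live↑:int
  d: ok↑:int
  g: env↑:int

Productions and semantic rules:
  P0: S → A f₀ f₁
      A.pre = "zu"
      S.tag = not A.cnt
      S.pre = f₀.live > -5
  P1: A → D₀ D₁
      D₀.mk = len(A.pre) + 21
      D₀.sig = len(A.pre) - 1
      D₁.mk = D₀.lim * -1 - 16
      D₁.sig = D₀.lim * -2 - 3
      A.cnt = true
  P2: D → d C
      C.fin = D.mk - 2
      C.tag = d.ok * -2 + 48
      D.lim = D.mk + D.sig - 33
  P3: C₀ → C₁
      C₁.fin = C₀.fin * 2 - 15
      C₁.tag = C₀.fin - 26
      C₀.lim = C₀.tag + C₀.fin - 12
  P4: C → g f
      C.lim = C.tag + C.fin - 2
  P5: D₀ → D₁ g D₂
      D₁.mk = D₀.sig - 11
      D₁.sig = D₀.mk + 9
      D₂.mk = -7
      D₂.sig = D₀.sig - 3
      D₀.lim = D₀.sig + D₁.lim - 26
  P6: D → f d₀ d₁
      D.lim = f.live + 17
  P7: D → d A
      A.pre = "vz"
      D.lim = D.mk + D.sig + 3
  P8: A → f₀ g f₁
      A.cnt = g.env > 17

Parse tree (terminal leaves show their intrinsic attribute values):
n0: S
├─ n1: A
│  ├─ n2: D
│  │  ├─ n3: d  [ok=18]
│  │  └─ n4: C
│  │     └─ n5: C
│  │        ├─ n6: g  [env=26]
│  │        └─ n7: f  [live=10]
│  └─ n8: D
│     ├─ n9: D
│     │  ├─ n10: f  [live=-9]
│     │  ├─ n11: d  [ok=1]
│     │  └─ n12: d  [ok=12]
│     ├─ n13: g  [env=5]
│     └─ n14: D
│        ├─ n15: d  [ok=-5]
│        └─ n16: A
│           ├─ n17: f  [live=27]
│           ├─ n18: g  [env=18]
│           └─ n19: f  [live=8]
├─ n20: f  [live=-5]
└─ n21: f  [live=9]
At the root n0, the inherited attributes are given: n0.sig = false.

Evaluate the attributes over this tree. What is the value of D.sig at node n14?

1. n0.sig = false  [given at root]
2. n1.pre = "zu"  ["zu"]
3. n2.mk = 23  [len(A.pre) + 21]
4. n2.sig = 1  [len(A.pre) - 1]
5. n3.ok = 18  [terminal]
6. n4.fin = 21  [D.mk - 2]
7. n4.tag = 12  [d.ok * -2 + 48]
8. n5.fin = 27  [C₀.fin * 2 - 15]
9. n5.tag = -5  [C₀.fin - 26]
10. n6.env = 26  [terminal]
11. n7.live = 10  [terminal]
12. n5.lim = 20  [C.tag + C.fin - 2]
13. n4.lim = 21  [C₀.tag + C₀.fin - 12]
14. n2.lim = -9  [D.mk + D.sig - 33]
15. n8.mk = -7  [D₀.lim * -1 - 16]
16. n8.sig = 15  [D₀.lim * -2 - 3]
17. n9.mk = 4  [D₀.sig - 11]
18. n9.sig = 2  [D₀.mk + 9]
19. n10.live = -9  [terminal]
20. n11.ok = 1  [terminal]
21. n12.ok = 12  [terminal]
22. n9.lim = 8  [f.live + 17]
23. n13.env = 5  [terminal]
24. n14.mk = -7  [-7]
25. n14.sig = 12  [D₀.sig - 3]
26. n15.ok = -5  [terminal]
27. n16.pre = "vz"  ["vz"]
28. n17.live = 27  [terminal]
29. n18.env = 18  [terminal]
30. n19.live = 8  [terminal]
31. n16.cnt = true  [g.env > 17]
32. n14.lim = 8  [D.mk + D.sig + 3]
33. n8.lim = -3  [D₀.sig + D₁.lim - 26]
34. n1.cnt = true  [true]
35. n20.live = -5  [terminal]
36. n21.live = 9  [terminal]
37. n0.tag = false  [not A.cnt]
38. n0.pre = false  [f₀.live > -5]

12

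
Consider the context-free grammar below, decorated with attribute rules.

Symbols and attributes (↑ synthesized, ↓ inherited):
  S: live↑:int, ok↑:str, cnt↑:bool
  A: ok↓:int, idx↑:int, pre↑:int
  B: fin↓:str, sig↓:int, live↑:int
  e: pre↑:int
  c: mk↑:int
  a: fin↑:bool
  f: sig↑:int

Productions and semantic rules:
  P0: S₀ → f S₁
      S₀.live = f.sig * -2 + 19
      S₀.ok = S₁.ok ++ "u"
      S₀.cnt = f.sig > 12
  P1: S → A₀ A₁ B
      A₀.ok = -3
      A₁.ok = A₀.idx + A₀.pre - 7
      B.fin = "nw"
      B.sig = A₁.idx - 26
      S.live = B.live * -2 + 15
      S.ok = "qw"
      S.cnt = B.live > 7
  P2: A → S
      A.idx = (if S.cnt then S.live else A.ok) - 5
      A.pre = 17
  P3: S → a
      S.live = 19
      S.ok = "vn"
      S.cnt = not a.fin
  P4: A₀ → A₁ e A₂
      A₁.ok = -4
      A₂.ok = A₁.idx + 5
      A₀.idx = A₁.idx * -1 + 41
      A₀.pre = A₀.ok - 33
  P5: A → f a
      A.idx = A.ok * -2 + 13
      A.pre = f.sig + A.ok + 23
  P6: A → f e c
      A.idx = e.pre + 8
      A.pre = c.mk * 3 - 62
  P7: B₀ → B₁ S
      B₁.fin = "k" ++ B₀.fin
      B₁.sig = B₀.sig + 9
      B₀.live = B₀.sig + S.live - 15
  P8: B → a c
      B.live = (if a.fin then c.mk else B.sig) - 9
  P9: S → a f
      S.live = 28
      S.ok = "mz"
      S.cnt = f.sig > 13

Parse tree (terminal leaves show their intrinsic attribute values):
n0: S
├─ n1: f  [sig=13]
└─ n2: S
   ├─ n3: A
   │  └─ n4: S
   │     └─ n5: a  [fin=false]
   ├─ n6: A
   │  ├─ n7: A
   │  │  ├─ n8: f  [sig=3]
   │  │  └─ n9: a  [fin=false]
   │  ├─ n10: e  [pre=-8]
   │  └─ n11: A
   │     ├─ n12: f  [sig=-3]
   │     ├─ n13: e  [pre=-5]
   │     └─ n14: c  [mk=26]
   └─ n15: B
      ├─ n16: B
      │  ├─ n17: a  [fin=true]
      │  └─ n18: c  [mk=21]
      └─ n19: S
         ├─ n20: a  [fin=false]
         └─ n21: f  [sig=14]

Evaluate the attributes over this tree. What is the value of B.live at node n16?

12

1. n1.sig = 13  [terminal]
2. n3.ok = -3  [-3]
3. n5.fin = false  [terminal]
4. n4.live = 19  [19]
5. n4.ok = "vn"  ["vn"]
6. n4.cnt = true  [not a.fin]
7. n3.idx = 14  [(if S.cnt then S.live else A.ok) - 5]
8. n3.pre = 17  [17]
9. n6.ok = 24  [A₀.idx + A₀.pre - 7]
10. n7.ok = -4  [-4]
11. n8.sig = 3  [terminal]
12. n9.fin = false  [terminal]
13. n7.idx = 21  [A.ok * -2 + 13]
14. n7.pre = 22  [f.sig + A.ok + 23]
15. n10.pre = -8  [terminal]
16. n11.ok = 26  [A₁.idx + 5]
17. n12.sig = -3  [terminal]
18. n13.pre = -5  [terminal]
19. n14.mk = 26  [terminal]
20. n11.idx = 3  [e.pre + 8]
21. n11.pre = 16  [c.mk * 3 - 62]
22. n6.idx = 20  [A₁.idx * -1 + 41]
23. n6.pre = -9  [A₀.ok - 33]
24. n15.fin = "nw"  ["nw"]
25. n15.sig = -6  [A₁.idx - 26]
26. n16.fin = "knw"  ["k" ++ B₀.fin]
27. n16.sig = 3  [B₀.sig + 9]
28. n17.fin = true  [terminal]
29. n18.mk = 21  [terminal]
30. n16.live = 12  [(if a.fin then c.mk else B.sig) - 9]
31. n20.fin = false  [terminal]
32. n21.sig = 14  [terminal]
33. n19.live = 28  [28]
34. n19.ok = "mz"  ["mz"]
35. n19.cnt = true  [f.sig > 13]
36. n15.live = 7  [B₀.sig + S.live - 15]
37. n2.live = 1  [B.live * -2 + 15]
38. n2.ok = "qw"  ["qw"]
39. n2.cnt = false  [B.live > 7]
40. n0.live = -7  [f.sig * -2 + 19]
41. n0.ok = "qwu"  [S₁.ok ++ "u"]
42. n0.cnt = true  [f.sig > 12]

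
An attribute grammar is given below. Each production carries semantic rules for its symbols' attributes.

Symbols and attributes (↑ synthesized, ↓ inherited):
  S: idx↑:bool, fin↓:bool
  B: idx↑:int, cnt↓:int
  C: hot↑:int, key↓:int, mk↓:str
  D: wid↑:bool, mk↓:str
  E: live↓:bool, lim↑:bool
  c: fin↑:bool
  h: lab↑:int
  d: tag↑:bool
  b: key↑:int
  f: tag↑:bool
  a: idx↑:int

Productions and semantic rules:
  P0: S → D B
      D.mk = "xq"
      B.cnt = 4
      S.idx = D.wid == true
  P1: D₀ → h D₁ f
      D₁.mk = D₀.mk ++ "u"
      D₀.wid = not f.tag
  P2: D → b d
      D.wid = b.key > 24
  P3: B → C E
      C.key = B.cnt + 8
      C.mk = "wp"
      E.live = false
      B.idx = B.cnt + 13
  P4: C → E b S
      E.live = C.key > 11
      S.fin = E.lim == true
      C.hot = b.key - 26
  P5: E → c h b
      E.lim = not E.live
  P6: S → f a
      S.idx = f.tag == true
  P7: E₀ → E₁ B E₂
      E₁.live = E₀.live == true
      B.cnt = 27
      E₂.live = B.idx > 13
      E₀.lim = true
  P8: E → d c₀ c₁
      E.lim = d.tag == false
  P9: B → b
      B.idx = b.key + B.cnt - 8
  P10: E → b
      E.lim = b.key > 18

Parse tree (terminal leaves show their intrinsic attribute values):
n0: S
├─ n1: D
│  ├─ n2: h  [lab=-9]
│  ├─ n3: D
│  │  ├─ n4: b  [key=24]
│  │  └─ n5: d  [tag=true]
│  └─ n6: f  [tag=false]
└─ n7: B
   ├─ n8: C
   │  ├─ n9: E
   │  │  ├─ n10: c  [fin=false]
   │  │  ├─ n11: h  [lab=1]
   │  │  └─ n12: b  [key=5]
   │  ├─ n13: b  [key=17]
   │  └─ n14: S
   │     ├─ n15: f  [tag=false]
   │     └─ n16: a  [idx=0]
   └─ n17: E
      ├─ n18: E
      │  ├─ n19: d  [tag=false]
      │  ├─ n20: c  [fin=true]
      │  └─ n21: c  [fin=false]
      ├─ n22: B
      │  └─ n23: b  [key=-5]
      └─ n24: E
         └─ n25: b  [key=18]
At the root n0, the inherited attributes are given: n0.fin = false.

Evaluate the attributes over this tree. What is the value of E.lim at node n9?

1. n0.fin = false  [given at root]
2. n1.mk = "xq"  ["xq"]
3. n2.lab = -9  [terminal]
4. n3.mk = "xqu"  [D₀.mk ++ "u"]
5. n4.key = 24  [terminal]
6. n5.tag = true  [terminal]
7. n3.wid = false  [b.key > 24]
8. n6.tag = false  [terminal]
9. n1.wid = true  [not f.tag]
10. n7.cnt = 4  [4]
11. n8.key = 12  [B.cnt + 8]
12. n8.mk = "wp"  ["wp"]
13. n9.live = true  [C.key > 11]
14. n10.fin = false  [terminal]
15. n11.lab = 1  [terminal]
16. n12.key = 5  [terminal]
17. n9.lim = false  [not E.live]
18. n13.key = 17  [terminal]
19. n14.fin = false  [E.lim == true]
20. n15.tag = false  [terminal]
21. n16.idx = 0  [terminal]
22. n14.idx = false  [f.tag == true]
23. n8.hot = -9  [b.key - 26]
24. n17.live = false  [false]
25. n18.live = false  [E₀.live == true]
26. n19.tag = false  [terminal]
27. n20.fin = true  [terminal]
28. n21.fin = false  [terminal]
29. n18.lim = true  [d.tag == false]
30. n22.cnt = 27  [27]
31. n23.key = -5  [terminal]
32. n22.idx = 14  [b.key + B.cnt - 8]
33. n24.live = true  [B.idx > 13]
34. n25.key = 18  [terminal]
35. n24.lim = false  [b.key > 18]
36. n17.lim = true  [true]
37. n7.idx = 17  [B.cnt + 13]
38. n0.idx = true  [D.wid == true]

false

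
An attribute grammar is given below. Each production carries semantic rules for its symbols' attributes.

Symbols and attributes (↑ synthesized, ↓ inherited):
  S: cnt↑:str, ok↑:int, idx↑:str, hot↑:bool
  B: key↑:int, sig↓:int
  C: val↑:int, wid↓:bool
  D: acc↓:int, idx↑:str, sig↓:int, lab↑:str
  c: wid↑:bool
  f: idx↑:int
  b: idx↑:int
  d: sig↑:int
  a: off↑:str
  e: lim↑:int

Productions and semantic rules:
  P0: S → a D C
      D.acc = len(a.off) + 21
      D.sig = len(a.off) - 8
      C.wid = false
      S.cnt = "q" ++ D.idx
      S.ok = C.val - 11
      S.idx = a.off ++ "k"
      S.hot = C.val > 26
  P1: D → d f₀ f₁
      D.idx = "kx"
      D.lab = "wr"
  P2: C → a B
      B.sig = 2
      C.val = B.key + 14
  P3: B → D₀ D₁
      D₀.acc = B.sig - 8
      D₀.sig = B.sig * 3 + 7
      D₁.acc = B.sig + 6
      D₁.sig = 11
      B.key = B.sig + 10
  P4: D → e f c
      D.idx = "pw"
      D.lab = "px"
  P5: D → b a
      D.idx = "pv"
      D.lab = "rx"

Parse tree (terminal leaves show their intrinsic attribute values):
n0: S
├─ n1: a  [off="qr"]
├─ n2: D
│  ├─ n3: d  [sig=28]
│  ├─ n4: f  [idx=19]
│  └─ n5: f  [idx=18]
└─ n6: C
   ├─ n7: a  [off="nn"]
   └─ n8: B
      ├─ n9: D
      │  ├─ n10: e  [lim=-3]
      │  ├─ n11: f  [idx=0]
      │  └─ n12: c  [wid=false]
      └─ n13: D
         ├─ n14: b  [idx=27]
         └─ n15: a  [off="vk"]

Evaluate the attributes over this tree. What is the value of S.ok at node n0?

15

1. n1.off = "qr"  [terminal]
2. n2.acc = 23  [len(a.off) + 21]
3. n2.sig = -6  [len(a.off) - 8]
4. n3.sig = 28  [terminal]
5. n4.idx = 19  [terminal]
6. n5.idx = 18  [terminal]
7. n2.idx = "kx"  ["kx"]
8. n2.lab = "wr"  ["wr"]
9. n6.wid = false  [false]
10. n7.off = "nn"  [terminal]
11. n8.sig = 2  [2]
12. n9.acc = -6  [B.sig - 8]
13. n9.sig = 13  [B.sig * 3 + 7]
14. n10.lim = -3  [terminal]
15. n11.idx = 0  [terminal]
16. n12.wid = false  [terminal]
17. n9.idx = "pw"  ["pw"]
18. n9.lab = "px"  ["px"]
19. n13.acc = 8  [B.sig + 6]
20. n13.sig = 11  [11]
21. n14.idx = 27  [terminal]
22. n15.off = "vk"  [terminal]
23. n13.idx = "pv"  ["pv"]
24. n13.lab = "rx"  ["rx"]
25. n8.key = 12  [B.sig + 10]
26. n6.val = 26  [B.key + 14]
27. n0.cnt = "qkx"  ["q" ++ D.idx]
28. n0.ok = 15  [C.val - 11]
29. n0.idx = "qrk"  [a.off ++ "k"]
30. n0.hot = false  [C.val > 26]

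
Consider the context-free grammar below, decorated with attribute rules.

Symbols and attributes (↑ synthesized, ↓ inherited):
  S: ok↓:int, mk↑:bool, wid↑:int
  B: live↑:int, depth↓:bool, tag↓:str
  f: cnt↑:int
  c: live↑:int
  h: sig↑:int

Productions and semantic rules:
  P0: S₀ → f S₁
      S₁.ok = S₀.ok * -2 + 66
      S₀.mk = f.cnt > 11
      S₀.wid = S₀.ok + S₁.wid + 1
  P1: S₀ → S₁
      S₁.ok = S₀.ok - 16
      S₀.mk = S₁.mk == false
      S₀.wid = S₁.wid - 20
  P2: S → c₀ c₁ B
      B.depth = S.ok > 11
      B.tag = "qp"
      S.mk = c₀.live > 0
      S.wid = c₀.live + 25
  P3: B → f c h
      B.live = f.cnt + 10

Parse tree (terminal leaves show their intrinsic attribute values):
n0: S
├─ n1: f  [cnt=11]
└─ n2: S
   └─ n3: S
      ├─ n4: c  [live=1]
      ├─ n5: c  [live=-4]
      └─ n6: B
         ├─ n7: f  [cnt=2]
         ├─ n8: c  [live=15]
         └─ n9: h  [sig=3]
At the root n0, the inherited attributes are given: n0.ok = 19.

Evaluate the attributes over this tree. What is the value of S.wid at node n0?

26

1. n0.ok = 19  [given at root]
2. n1.cnt = 11  [terminal]
3. n2.ok = 28  [S₀.ok * -2 + 66]
4. n3.ok = 12  [S₀.ok - 16]
5. n4.live = 1  [terminal]
6. n5.live = -4  [terminal]
7. n6.depth = true  [S.ok > 11]
8. n6.tag = "qp"  ["qp"]
9. n7.cnt = 2  [terminal]
10. n8.live = 15  [terminal]
11. n9.sig = 3  [terminal]
12. n6.live = 12  [f.cnt + 10]
13. n3.mk = true  [c₀.live > 0]
14. n3.wid = 26  [c₀.live + 25]
15. n2.mk = false  [S₁.mk == false]
16. n2.wid = 6  [S₁.wid - 20]
17. n0.mk = false  [f.cnt > 11]
18. n0.wid = 26  [S₀.ok + S₁.wid + 1]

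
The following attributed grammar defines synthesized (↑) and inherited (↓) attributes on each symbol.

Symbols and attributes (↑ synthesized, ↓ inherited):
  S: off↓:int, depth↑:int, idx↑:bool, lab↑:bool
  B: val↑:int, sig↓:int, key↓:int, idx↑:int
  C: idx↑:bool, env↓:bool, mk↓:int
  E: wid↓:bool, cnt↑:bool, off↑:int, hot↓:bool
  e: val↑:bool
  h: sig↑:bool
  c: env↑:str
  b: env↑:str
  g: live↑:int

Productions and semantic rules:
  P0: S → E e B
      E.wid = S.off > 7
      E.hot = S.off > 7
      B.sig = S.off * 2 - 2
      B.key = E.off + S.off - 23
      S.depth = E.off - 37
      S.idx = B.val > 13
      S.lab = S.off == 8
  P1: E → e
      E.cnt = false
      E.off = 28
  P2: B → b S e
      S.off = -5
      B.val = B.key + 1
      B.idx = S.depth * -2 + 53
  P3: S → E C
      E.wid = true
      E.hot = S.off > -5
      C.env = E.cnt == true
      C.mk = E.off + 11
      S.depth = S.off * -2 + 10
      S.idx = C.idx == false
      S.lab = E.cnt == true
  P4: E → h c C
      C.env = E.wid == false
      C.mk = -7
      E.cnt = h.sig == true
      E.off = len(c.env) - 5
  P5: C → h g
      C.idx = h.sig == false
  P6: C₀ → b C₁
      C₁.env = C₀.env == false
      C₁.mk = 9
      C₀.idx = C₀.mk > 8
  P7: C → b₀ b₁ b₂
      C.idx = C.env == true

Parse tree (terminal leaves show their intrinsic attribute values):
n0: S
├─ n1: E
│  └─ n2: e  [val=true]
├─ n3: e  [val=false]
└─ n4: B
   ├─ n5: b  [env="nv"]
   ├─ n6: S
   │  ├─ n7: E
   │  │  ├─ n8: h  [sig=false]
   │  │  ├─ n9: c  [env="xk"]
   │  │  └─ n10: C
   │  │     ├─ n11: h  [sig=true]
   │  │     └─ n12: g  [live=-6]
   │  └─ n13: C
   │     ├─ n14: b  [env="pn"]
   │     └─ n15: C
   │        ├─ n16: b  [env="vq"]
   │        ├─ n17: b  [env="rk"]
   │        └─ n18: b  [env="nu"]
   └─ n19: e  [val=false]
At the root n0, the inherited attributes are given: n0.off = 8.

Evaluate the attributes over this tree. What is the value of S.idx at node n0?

true

1. n0.off = 8  [given at root]
2. n1.wid = true  [S.off > 7]
3. n1.hot = true  [S.off > 7]
4. n2.val = true  [terminal]
5. n1.cnt = false  [false]
6. n1.off = 28  [28]
7. n3.val = false  [terminal]
8. n4.sig = 14  [S.off * 2 - 2]
9. n4.key = 13  [E.off + S.off - 23]
10. n5.env = "nv"  [terminal]
11. n6.off = -5  [-5]
12. n7.wid = true  [true]
13. n7.hot = false  [S.off > -5]
14. n8.sig = false  [terminal]
15. n9.env = "xk"  [terminal]
16. n10.env = false  [E.wid == false]
17. n10.mk = -7  [-7]
18. n11.sig = true  [terminal]
19. n12.live = -6  [terminal]
20. n10.idx = false  [h.sig == false]
21. n7.cnt = false  [h.sig == true]
22. n7.off = -3  [len(c.env) - 5]
23. n13.env = false  [E.cnt == true]
24. n13.mk = 8  [E.off + 11]
25. n14.env = "pn"  [terminal]
26. n15.env = true  [C₀.env == false]
27. n15.mk = 9  [9]
28. n16.env = "vq"  [terminal]
29. n17.env = "rk"  [terminal]
30. n18.env = "nu"  [terminal]
31. n15.idx = true  [C.env == true]
32. n13.idx = false  [C₀.mk > 8]
33. n6.depth = 20  [S.off * -2 + 10]
34. n6.idx = true  [C.idx == false]
35. n6.lab = false  [E.cnt == true]
36. n19.val = false  [terminal]
37. n4.val = 14  [B.key + 1]
38. n4.idx = 13  [S.depth * -2 + 53]
39. n0.depth = -9  [E.off - 37]
40. n0.idx = true  [B.val > 13]
41. n0.lab = true  [S.off == 8]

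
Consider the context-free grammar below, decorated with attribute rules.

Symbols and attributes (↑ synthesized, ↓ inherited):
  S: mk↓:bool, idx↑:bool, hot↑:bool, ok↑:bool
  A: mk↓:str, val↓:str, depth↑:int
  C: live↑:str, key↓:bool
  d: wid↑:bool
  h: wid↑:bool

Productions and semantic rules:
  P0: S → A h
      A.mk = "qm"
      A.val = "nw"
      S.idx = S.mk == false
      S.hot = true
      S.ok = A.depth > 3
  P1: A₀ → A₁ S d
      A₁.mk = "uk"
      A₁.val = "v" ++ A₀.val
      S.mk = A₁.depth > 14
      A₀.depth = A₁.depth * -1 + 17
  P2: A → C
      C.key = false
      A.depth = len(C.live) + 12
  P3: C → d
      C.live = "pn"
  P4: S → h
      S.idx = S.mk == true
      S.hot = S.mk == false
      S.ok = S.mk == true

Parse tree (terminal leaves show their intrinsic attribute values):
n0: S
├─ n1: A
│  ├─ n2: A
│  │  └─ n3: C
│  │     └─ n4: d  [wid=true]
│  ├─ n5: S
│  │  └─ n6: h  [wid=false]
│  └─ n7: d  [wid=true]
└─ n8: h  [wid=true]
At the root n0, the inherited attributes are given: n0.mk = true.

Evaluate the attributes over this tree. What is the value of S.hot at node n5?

true

1. n0.mk = true  [given at root]
2. n1.mk = "qm"  ["qm"]
3. n1.val = "nw"  ["nw"]
4. n2.mk = "uk"  ["uk"]
5. n2.val = "vnw"  ["v" ++ A₀.val]
6. n3.key = false  [false]
7. n4.wid = true  [terminal]
8. n3.live = "pn"  ["pn"]
9. n2.depth = 14  [len(C.live) + 12]
10. n5.mk = false  [A₁.depth > 14]
11. n6.wid = false  [terminal]
12. n5.idx = false  [S.mk == true]
13. n5.hot = true  [S.mk == false]
14. n5.ok = false  [S.mk == true]
15. n7.wid = true  [terminal]
16. n1.depth = 3  [A₁.depth * -1 + 17]
17. n8.wid = true  [terminal]
18. n0.idx = false  [S.mk == false]
19. n0.hot = true  [true]
20. n0.ok = false  [A.depth > 3]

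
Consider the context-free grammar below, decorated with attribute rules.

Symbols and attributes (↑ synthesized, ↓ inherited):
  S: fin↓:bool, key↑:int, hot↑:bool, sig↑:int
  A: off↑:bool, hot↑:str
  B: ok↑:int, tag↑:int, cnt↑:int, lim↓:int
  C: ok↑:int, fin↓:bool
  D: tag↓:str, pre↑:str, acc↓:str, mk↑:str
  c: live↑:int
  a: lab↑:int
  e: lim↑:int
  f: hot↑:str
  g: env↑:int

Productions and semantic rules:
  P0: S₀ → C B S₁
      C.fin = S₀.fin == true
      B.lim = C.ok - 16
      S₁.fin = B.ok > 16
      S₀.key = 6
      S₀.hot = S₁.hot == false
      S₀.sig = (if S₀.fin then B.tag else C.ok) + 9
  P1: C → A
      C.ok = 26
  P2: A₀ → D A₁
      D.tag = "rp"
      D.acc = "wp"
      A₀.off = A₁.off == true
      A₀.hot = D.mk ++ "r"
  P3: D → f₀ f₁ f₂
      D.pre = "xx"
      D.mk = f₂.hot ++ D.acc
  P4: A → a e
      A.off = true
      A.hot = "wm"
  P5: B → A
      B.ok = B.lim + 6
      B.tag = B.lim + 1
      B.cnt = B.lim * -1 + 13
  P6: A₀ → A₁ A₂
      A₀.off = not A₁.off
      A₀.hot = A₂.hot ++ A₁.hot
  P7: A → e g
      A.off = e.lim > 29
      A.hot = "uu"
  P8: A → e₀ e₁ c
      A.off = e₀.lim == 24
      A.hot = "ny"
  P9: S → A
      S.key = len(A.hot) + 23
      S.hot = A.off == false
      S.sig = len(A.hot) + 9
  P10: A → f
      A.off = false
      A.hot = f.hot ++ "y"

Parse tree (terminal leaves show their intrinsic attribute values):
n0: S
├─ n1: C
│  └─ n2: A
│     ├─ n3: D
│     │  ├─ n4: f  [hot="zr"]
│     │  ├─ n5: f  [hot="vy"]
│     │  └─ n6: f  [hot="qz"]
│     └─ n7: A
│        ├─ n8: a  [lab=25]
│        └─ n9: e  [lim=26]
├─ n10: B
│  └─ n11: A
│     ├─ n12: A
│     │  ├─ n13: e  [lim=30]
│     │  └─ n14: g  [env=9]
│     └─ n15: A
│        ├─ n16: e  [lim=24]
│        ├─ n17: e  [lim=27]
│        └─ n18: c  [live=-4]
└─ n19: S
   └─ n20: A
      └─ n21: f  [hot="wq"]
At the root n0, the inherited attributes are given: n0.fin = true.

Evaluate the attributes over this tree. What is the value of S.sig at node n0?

1. n0.fin = true  [given at root]
2. n1.fin = true  [S₀.fin == true]
3. n3.tag = "rp"  ["rp"]
4. n3.acc = "wp"  ["wp"]
5. n4.hot = "zr"  [terminal]
6. n5.hot = "vy"  [terminal]
7. n6.hot = "qz"  [terminal]
8. n3.pre = "xx"  ["xx"]
9. n3.mk = "qzwp"  [f₂.hot ++ D.acc]
10. n8.lab = 25  [terminal]
11. n9.lim = 26  [terminal]
12. n7.off = true  [true]
13. n7.hot = "wm"  ["wm"]
14. n2.off = true  [A₁.off == true]
15. n2.hot = "qzwpr"  [D.mk ++ "r"]
16. n1.ok = 26  [26]
17. n10.lim = 10  [C.ok - 16]
18. n13.lim = 30  [terminal]
19. n14.env = 9  [terminal]
20. n12.off = true  [e.lim > 29]
21. n12.hot = "uu"  ["uu"]
22. n16.lim = 24  [terminal]
23. n17.lim = 27  [terminal]
24. n18.live = -4  [terminal]
25. n15.off = true  [e₀.lim == 24]
26. n15.hot = "ny"  ["ny"]
27. n11.off = false  [not A₁.off]
28. n11.hot = "nyuu"  [A₂.hot ++ A₁.hot]
29. n10.ok = 16  [B.lim + 6]
30. n10.tag = 11  [B.lim + 1]
31. n10.cnt = 3  [B.lim * -1 + 13]
32. n19.fin = false  [B.ok > 16]
33. n21.hot = "wq"  [terminal]
34. n20.off = false  [false]
35. n20.hot = "wqy"  [f.hot ++ "y"]
36. n19.key = 26  [len(A.hot) + 23]
37. n19.hot = true  [A.off == false]
38. n19.sig = 12  [len(A.hot) + 9]
39. n0.key = 6  [6]
40. n0.hot = false  [S₁.hot == false]
41. n0.sig = 20  [(if S₀.fin then B.tag else C.ok) + 9]

20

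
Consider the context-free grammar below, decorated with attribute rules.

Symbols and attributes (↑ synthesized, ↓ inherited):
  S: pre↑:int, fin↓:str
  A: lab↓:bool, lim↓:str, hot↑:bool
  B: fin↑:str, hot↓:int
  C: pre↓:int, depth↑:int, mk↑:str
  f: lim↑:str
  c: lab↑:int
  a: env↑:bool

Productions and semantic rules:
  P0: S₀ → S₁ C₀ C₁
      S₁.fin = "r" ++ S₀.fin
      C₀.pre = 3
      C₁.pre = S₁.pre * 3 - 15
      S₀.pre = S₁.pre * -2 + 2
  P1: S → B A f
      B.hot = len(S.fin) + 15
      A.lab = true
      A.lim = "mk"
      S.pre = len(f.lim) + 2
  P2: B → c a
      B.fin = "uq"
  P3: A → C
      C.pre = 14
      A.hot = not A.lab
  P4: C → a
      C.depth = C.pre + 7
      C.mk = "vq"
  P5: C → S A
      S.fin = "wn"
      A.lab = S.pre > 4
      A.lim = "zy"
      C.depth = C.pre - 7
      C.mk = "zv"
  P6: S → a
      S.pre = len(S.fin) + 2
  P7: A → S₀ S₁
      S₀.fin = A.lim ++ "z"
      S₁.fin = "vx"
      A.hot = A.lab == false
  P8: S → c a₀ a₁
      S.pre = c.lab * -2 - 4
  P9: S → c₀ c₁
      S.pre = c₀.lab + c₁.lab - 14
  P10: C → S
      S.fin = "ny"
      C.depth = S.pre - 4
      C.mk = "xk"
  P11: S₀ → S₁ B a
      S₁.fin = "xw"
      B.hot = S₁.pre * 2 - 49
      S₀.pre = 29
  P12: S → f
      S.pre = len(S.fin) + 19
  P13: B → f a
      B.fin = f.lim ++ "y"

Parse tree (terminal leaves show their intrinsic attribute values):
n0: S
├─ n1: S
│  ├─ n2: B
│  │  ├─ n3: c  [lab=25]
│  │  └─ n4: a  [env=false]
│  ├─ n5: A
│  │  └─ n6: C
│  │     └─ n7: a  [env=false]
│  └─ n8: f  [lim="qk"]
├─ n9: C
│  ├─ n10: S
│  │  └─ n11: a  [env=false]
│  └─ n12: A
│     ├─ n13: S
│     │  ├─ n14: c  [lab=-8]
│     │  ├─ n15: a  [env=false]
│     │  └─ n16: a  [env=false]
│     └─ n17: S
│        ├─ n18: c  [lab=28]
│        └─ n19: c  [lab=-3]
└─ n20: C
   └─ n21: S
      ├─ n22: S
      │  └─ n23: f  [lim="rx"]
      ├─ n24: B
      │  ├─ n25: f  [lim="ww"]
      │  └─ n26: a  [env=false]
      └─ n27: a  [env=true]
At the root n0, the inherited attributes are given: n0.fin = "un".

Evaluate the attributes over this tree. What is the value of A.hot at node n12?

true

1. n0.fin = "un"  [given at root]
2. n1.fin = "run"  ["r" ++ S₀.fin]
3. n2.hot = 18  [len(S.fin) + 15]
4. n3.lab = 25  [terminal]
5. n4.env = false  [terminal]
6. n2.fin = "uq"  ["uq"]
7. n5.lab = true  [true]
8. n5.lim = "mk"  ["mk"]
9. n6.pre = 14  [14]
10. n7.env = false  [terminal]
11. n6.depth = 21  [C.pre + 7]
12. n6.mk = "vq"  ["vq"]
13. n5.hot = false  [not A.lab]
14. n8.lim = "qk"  [terminal]
15. n1.pre = 4  [len(f.lim) + 2]
16. n9.pre = 3  [3]
17. n10.fin = "wn"  ["wn"]
18. n11.env = false  [terminal]
19. n10.pre = 4  [len(S.fin) + 2]
20. n12.lab = false  [S.pre > 4]
21. n12.lim = "zy"  ["zy"]
22. n13.fin = "zyz"  [A.lim ++ "z"]
23. n14.lab = -8  [terminal]
24. n15.env = false  [terminal]
25. n16.env = false  [terminal]
26. n13.pre = 12  [c.lab * -2 - 4]
27. n17.fin = "vx"  ["vx"]
28. n18.lab = 28  [terminal]
29. n19.lab = -3  [terminal]
30. n17.pre = 11  [c₀.lab + c₁.lab - 14]
31. n12.hot = true  [A.lab == false]
32. n9.depth = -4  [C.pre - 7]
33. n9.mk = "zv"  ["zv"]
34. n20.pre = -3  [S₁.pre * 3 - 15]
35. n21.fin = "ny"  ["ny"]
36. n22.fin = "xw"  ["xw"]
37. n23.lim = "rx"  [terminal]
38. n22.pre = 21  [len(S.fin) + 19]
39. n24.hot = -7  [S₁.pre * 2 - 49]
40. n25.lim = "ww"  [terminal]
41. n26.env = false  [terminal]
42. n24.fin = "wwy"  [f.lim ++ "y"]
43. n27.env = true  [terminal]
44. n21.pre = 29  [29]
45. n20.depth = 25  [S.pre - 4]
46. n20.mk = "xk"  ["xk"]
47. n0.pre = -6  [S₁.pre * -2 + 2]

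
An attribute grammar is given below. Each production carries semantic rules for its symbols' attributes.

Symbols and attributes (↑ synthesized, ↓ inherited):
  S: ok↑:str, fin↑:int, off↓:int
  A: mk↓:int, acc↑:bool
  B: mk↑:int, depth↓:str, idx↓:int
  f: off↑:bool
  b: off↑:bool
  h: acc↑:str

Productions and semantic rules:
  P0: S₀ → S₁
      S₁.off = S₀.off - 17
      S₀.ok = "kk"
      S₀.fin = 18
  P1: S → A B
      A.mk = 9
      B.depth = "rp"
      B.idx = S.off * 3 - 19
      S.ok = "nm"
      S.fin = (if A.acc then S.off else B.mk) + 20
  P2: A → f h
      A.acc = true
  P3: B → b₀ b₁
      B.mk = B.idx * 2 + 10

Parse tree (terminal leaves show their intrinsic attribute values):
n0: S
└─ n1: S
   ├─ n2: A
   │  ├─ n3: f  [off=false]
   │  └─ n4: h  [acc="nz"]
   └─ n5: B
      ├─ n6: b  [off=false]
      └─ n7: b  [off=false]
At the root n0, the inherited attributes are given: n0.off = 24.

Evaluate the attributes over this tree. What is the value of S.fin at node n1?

27

1. n0.off = 24  [given at root]
2. n1.off = 7  [S₀.off - 17]
3. n2.mk = 9  [9]
4. n3.off = false  [terminal]
5. n4.acc = "nz"  [terminal]
6. n2.acc = true  [true]
7. n5.depth = "rp"  ["rp"]
8. n5.idx = 2  [S.off * 3 - 19]
9. n6.off = false  [terminal]
10. n7.off = false  [terminal]
11. n5.mk = 14  [B.idx * 2 + 10]
12. n1.ok = "nm"  ["nm"]
13. n1.fin = 27  [(if A.acc then S.off else B.mk) + 20]
14. n0.ok = "kk"  ["kk"]
15. n0.fin = 18  [18]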